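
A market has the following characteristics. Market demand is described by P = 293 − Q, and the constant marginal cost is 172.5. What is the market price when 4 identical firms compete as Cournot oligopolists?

With 4 symmetric Cournot firms, each firm's FOC gives 293 − 5q = 172.5, so q = 24.1, Q = 4·24.1 = 96.4, and P = 196.6.

P = 196.6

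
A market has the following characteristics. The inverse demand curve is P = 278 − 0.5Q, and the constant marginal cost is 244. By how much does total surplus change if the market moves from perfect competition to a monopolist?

Perfect competition: P = MC = 244, so 278 − 0.5Q = 244 and Q = 68.
CS = ½·(278 − 244)·68 = 1156; PS = (244 − 244)·68 = 0; TS = 1156.
The monopolist equates marginal revenue to marginal cost: 278 − Q = 244, so Q = 34. From demand, P = 261.
CS = ½·(278 − 261)·34 = 289; PS = (261 − 244)·34 = 578; TS = 867.
Change in total surplus: 867 − 1156 = −289.

TS falls by 289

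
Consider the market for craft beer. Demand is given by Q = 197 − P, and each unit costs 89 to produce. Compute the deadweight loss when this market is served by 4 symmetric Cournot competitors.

Inverting demand: P = 197 − Q.
Competitive firms price at marginal cost: P = 89, giving Q = 108.
Cournot with 4 identical firms: the symmetric best-response condition is 197 − 5q = 89. Each firm produces q = 21.6, total output Q = 86.4, price P = 110.6.
DWL is the triangle between Q = 86.4 and Q = 108: ½·(108 − 86.4)·(110.6 − 89) = 233.28.

DWL = 233.28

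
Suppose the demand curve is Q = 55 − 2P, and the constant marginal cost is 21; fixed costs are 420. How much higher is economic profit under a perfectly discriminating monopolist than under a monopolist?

Economic profit rises by 21.125

Inverting demand: P = 27.5 − 0.5Q.
A monopolist chooses Q where MR = MC. MR = 27.5 − Q; setting this equal to 21 gives Q = 6.5 and P = 24.25.
Profit = (24.25 − 21)·6.5 − 420 = −398.875.
A perfectly discriminating monopolist sells every unit with P(Q) ≥ MC(Q), so output equals the competitive quantity Q = 13. Each buyer pays their reservation price, so CS = 0 and the firm captures all surplus.
PS equals the full surplus area, 42.25. Profit = 42.25 − 420 = −377.75.
Change in economic profit: −377.75 − −398.875 = 21.125.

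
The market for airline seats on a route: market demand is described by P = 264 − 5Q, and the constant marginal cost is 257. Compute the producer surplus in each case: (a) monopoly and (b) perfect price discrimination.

Monopoly sets MR = MC: 264 − 10Q = 257 ⇒ Q = 0.7, P = 264 − 5·0.7 = 260.5.
PS = (260.5 − 257)·0.7 = 2.45.
Under first-degree price discrimination the firm charges each unit its demand price and produces up to where P = MC, i.e. Q = 1.4. Consumer surplus is zero; producer surplus equals total surplus.
PS = ½·(264 − 257)·1.4 = 4.9.

Monopoly: PS = 2.45; Perfect PD: PS = 4.9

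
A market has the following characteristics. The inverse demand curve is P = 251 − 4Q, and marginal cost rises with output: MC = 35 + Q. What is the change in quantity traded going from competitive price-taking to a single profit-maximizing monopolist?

Quantity traded falls by 19.2

Under competition P = MC: 251 − 4Q = 35 + Q ⇒ Q = 43.2, P = 78.2.
A monopolist chooses Q where MR = MC. MR = 251 − 8Q; setting this equal to 35 + Q gives Q = 24 and P = 155.
Change in quantity traded: 24 − 43.2 = −19.2.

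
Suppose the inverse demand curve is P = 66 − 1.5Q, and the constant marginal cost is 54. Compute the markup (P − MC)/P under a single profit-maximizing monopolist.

Lerner index = 0.1

Monopoly sets MR = MC: 66 − 3Q = 54 ⇒ Q = 4, P = 66 − 1.5·4 = 60.
Lerner index = (P − MC)/P = (60 − 54)/60 = 0.1.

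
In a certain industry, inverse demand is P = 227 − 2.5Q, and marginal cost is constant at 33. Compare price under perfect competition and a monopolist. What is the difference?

Price rises by 97

Perfect competition: P = MC = 33, so 227 − 2.5Q = 33 and Q = 77.6.
Monopoly sets MR = MC: 227 − 5Q = 33 ⇒ Q = 38.8, P = 227 − 2.5·38.8 = 130.
Change in price: 130 − 33 = 97.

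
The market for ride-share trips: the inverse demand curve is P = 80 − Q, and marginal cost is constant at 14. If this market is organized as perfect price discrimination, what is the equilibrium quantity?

Under first-degree price discrimination the firm charges each unit its demand price and produces up to where P = MC, i.e. Q = 66. Consumer surplus is zero; producer surplus equals total surplus.

Q = 66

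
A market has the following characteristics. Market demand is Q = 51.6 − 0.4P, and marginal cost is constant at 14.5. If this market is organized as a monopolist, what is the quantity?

Inverting demand: P = 129 − 2.5Q.
Monopoly sets MR = MC: 129 − 5Q = 14.5 ⇒ Q = 22.9, P = 129 − 2.5·22.9 = 71.75.

Q = 22.9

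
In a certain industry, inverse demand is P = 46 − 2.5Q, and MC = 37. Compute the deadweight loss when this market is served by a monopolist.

DWL = 4.05

Under competition P = MC = 37, so Q = (46 − 37)/2.5 = 3.6.
A monopolist chooses Q where MR = MC. MR = 46 − 5Q; setting this equal to 37 gives Q = 1.8 and P = 41.5.
DWL is the triangle between Q = 1.8 and Q = 3.6: ½·(3.6 − 1.8)·(41.5 − 37) = 4.05.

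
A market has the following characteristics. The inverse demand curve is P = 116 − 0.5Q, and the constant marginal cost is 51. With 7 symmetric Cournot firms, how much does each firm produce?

q_i = 16.25

In a 7-firm Cournot equilibrium, symmetry and the first-order condition give q = (116 − 51)/(4) = 16.25. So Q = 113.75 and P = 59.125.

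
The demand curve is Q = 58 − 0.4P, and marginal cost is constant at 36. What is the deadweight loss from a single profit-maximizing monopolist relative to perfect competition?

DWL = 594.05

Inverting demand: P = 145 − 2.5Q.
Perfect competition: P = MC = 36, so 145 − 2.5Q = 36 and Q = 43.6.
The monopolist equates marginal revenue to marginal cost: 145 − 5Q = 36, so Q = 21.8. From demand, P = 90.5.
DWL is the triangle between Q = 21.8 and Q = 43.6: ½·(43.6 − 21.8)·(90.5 − 36) = 594.05.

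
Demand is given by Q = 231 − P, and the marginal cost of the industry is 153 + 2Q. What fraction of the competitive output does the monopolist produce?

Inverting demand: P = 231 − Q.
The monopolist equates marginal revenue to marginal cost: 231 − 2Q = 153 + 2Q, so Q = 19.5. From demand, P = 211.5.
Under competition P = MC: 231 − Q = 153 + 2Q ⇒ Q = 26, P = 205.
Ratio Q_m/Q_c = 19.5/26 = 0.75.

Q_m/Q_c = 0.75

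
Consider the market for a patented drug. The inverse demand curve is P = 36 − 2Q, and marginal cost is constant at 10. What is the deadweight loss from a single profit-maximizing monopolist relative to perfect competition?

DWL = 42.25

Perfect competition: P = MC = 10, so 36 − 2Q = 10 and Q = 13.
A monopolist chooses Q where MR = MC. MR = 36 − 4Q; setting this equal to 10 gives Q = 6.5 and P = 23.
DWL is the triangle between Q = 6.5 and Q = 13: ½·(13 − 6.5)·(23 − 10) = 42.25.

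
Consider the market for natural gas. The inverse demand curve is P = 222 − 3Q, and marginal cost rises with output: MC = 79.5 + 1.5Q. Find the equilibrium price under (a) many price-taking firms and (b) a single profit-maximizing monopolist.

Competitive equilibrium sets price equal to marginal cost: 222 − 3Q = 79.5 + 1.5Q, so Q = 95/3 and P = 127.
The monopolist equates marginal revenue to marginal cost: 222 − 6Q = 79.5 + 1.5Q, so Q = 19. From demand, P = 165.

Competition: P = 127; Monopoly: P = 165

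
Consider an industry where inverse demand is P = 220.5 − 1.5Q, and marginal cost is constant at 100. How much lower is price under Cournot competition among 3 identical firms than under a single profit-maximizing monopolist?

P falls by 30.125

The monopolist equates marginal revenue to marginal cost: 220.5 − 3Q = 100, so Q = 241/6. From demand, P = 160.25.
With 3 symmetric Cournot firms, each firm's FOC gives 220.5 − 6q = 100, so q = 241/12, Q = 3·241/12 = 60.25, and P = 130.125.
Change in price: 130.125 − 160.25 = −30.125.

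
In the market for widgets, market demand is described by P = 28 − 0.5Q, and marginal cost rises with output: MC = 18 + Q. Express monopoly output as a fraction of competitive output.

A monopolist chooses Q where MR = MC. MR = 28 − Q; setting this equal to 18 + Q gives Q = 5 and P = 25.5.
Under competition P = MC: 28 − 0.5Q = 18 + Q ⇒ Q = 20/3, P = 74/3.
Ratio Q_m/Q_c = 5/(20/3) = 0.75.

Q_m/Q_c = 0.75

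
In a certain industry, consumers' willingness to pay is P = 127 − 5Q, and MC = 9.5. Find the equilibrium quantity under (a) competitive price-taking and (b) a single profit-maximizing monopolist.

Competitive firms price at marginal cost: P = 9.5, giving Q = 23.5.
A monopolist chooses Q where MR = MC. MR = 127 − 10Q; setting this equal to 9.5 gives Q = 11.75 and P = 68.25.

Competition: Q = 23.5; Monopoly: Q = 11.75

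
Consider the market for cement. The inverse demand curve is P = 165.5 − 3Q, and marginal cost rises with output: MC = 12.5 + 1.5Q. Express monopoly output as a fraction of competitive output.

A monopolist chooses Q where MR = MC. MR = 165.5 − 6Q; setting this equal to 12.5 + 1.5Q gives Q = 20.4 and P = 104.3.
Under competition P = MC: 165.5 − 3Q = 12.5 + 1.5Q ⇒ Q = 34, P = 63.5.
Ratio Q_m/Q_c = 20.4/34 = 0.6.

Q_m/Q_c = 0.6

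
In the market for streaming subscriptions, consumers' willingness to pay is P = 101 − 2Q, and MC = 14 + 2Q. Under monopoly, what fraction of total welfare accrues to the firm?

PS/TS = 0.75

A monopolist chooses Q where MR = MC. MR = 101 − 4Q; setting this equal to 14 + 2Q gives Q = 14.5 and P = 72.
CS = ½·(101 − 72)·14.5 = 210.25.
PS = P·Q − VC(Q) = 72·14.5 − (14·14.5 + ½·2·14.5²) = 630.75.
Share captured = PS/TS = 630.75/841 = 0.75.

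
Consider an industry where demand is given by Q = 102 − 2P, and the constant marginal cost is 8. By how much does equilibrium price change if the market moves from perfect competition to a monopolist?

Equilibrium price rises by 21.5

Inverting demand: P = 51 − 0.5Q.
Under competition P = MC = 8, so Q = (51 − 8)/0.5 = 86.
A monopolist chooses Q where MR = MC. MR = 51 − Q; setting this equal to 8 gives Q = 43 and P = 29.5.
Change in equilibrium price: 29.5 − 8 = 21.5.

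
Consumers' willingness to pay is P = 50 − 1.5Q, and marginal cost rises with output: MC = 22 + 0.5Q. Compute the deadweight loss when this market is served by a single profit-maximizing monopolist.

DWL = 36

Competitive equilibrium sets price equal to marginal cost: 50 − 1.5Q = 22 + 0.5Q, so Q = 14 and P = 29.
Monopoly sets MR = MC: 50 − 3Q = 22 + 0.5Q ⇒ Q = 8, P = 50 − 1.5·8 = 38.
CS = ½·(50 − 29)·14 = 147; PS = (29·14 − 22·14 − ½·0.5·14²) = 49; TS = 196.
CS = ½·(50 − 38)·8 = 48; PS = (38·8 − 22·8 − ½·0.5·8²) = 112; TS = 160.
DWL = 196 − 160 = 36.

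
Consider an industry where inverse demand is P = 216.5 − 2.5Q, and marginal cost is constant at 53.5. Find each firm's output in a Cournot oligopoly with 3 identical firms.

Cournot with 3 identical firms: the symmetric best-response condition is 216.5 − 10q = 53.5. Each firm produces q = 16.3, total output Q = 48.9, price P = 94.25.

q_i = 16.3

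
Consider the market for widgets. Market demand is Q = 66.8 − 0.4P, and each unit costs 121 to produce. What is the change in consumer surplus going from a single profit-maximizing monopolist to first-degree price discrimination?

Inverting demand: P = 167 − 2.5Q.
Monopoly sets MR = MC: 167 − 5Q = 121 ⇒ Q = 9.2, P = 167 − 2.5·9.2 = 144.
CS = ½·(167 − 144)·9.2 = 105.8.
Under first-degree price discrimination the firm charges each unit its demand price and produces up to where P = MC, i.e. Q = 18.4. Consumer surplus is zero; producer surplus equals total surplus.
CS = 0.
Change in consumer surplus: 0 − 105.8 = −105.8.

Consumer surplus falls by 105.8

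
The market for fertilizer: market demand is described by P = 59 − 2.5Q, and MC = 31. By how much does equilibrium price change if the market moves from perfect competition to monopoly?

Under competition P = MC = 31, so Q = (59 − 31)/2.5 = 11.2.
A monopolist chooses Q where MR = MC. MR = 59 − 5Q; setting this equal to 31 gives Q = 5.6 and P = 45.
Change in equilibrium price: 45 − 31 = 14.

Equilibrium price rises by 14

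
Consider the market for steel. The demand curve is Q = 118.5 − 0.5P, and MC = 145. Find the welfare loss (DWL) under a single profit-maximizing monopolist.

Inverting demand: P = 237 − 2Q.
Under competition P = MC = 145, so Q = (237 − 145)/2 = 46.
Monopoly sets MR = MC: 237 − 4Q = 145 ⇒ Q = 23, P = 237 − 2·23 = 191.
DWL is the triangle between Q = 23 and Q = 46: ½·(46 − 23)·(191 − 145) = 529.

DWL = 529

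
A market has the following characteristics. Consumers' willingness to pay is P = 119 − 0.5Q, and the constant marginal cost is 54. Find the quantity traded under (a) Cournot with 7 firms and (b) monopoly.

Cournot: Q = 113.75; Monopoly: Q = 65

With 7 symmetric Cournot firms, each firm's FOC gives 119 − 4q = 54, so q = 16.25, Q = 7·16.25 = 113.75, and P = 62.125.
The monopolist equates marginal revenue to marginal cost: 119 − Q = 54, so Q = 65. From demand, P = 86.5.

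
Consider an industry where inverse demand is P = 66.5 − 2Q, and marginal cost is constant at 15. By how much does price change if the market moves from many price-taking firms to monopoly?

Competitive firms price at marginal cost: P = 15, giving Q = 25.75.
Monopoly sets MR = MC: 66.5 − 4Q = 15 ⇒ Q = 12.875, P = 66.5 − 2·12.875 = 40.75.
Change in price: 40.75 − 15 = 25.75.

P rises by 25.75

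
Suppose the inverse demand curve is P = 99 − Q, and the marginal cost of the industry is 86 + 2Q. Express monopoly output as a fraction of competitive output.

Q_m/Q_c = 0.75

Monopoly sets MR = MC: 99 − 2Q = 86 + 2Q ⇒ Q = 3.25, P = 99 − 3.25 = 95.75.
Competitive equilibrium sets price equal to marginal cost: 99 − Q = 86 + 2Q, so Q = 13/3 and P = 284/3.
Ratio Q_m/Q_c = 3.25/(13/3) = 0.75.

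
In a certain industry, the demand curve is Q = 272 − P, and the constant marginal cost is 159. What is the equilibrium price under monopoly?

Inverting demand: P = 272 − Q.
Monopoly sets MR = MC: 272 − 2Q = 159 ⇒ Q = 56.5, P = 272 − 56.5 = 215.5.

P = 215.5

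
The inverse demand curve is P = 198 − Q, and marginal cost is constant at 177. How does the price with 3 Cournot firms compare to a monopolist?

Cournot: P = 182.25; Monopoly: P = 187.5

With 3 symmetric Cournot firms, each firm's FOC gives 198 − 4q = 177, so q = 5.25, Q = 3·5.25 = 15.75, and P = 182.25.
The monopolist equates marginal revenue to marginal cost: 198 − 2Q = 177, so Q = 10.5. From demand, P = 187.5.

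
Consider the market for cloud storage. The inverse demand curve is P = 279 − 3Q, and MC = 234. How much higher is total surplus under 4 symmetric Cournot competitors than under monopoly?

A monopolist chooses Q where MR = MC. MR = 279 − 6Q; setting this equal to 234 gives Q = 7.5 and P = 256.5.
CS = ½·(279 − 256.5)·7.5 = 84.375; PS = (256.5 − 234)·7.5 = 168.75; TS = 253.125.
With 4 symmetric Cournot firms, each firm's FOC gives 279 − 15q = 234, so q = 3, Q = 4·3 = 12, and P = 243.
CS = ½·(279 − 243)·12 = 216; PS = (243 − 234)·12 = 108; TS = 324.
Change in total surplus: 324 − 253.125 = 70.875.

Total surplus rises by 70.875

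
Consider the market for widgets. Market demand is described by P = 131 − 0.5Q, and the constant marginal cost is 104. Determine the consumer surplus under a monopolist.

The monopolist equates marginal revenue to marginal cost: 131 − Q = 104, so Q = 27. From demand, P = 117.5.
CS = ½·(131 − 117.5)·27 = 182.25.

CS = 182.25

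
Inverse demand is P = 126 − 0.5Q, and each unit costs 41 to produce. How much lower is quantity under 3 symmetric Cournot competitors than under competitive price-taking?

Q falls by 42.5

Competitive firms price at marginal cost: P = 41, giving Q = 170.
In a 3-firm Cournot equilibrium, symmetry and the first-order condition give q = (126 − 41)/(2) = 42.5. So Q = 127.5 and P = 62.25.
Change in quantity: 127.5 − 170 = −42.5.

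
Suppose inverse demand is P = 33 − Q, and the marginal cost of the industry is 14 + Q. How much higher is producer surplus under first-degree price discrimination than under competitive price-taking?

Producer surplus rises by 45.125

Competitive equilibrium sets price equal to marginal cost: 33 − Q = 14 + Q, so Q = 9.5 and P = 23.5.
PS = P·Q − VC(Q) = 23.5·9.5 − (14·9.5 + ½·1·9.5²) = 45.125.
A perfectly discriminating monopolist sells every unit with P(Q) ≥ MC(Q), so output equals the competitive quantity Q = 9.5. Each buyer pays their reservation price, so CS = 0 and the firm captures all surplus.
PS = ½·(33 − 14)·9.5 = 90.25.
Change in producer surplus: 90.25 − 45.125 = 45.125.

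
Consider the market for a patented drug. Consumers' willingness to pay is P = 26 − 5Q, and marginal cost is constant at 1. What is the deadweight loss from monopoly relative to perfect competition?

DWL = 15.625

Perfect competition: P = MC = 1, so 26 − 5Q = 1 and Q = 5.
The monopolist equates marginal revenue to marginal cost: 26 − 10Q = 1, so Q = 2.5. From demand, P = 13.5.
DWL is the triangle between Q = 2.5 and Q = 5: ½·(5 − 2.5)·(13.5 − 1) = 15.625.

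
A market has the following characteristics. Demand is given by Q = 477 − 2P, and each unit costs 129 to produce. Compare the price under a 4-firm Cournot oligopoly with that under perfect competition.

Inverting demand: P = 238.5 − 0.5Q.
In a 4-firm Cournot equilibrium, symmetry and the first-order condition give q = (238.5 − 129)/(2.5) = 43.8. So Q = 175.2 and P = 150.9.
Perfect competition: P = MC = 129, so 238.5 − 0.5Q = 129 and Q = 219.

Cournot: P = 150.9; Competition: P = 129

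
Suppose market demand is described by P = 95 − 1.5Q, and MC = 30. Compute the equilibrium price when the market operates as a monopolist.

The monopolist equates marginal revenue to marginal cost: 95 − 3Q = 30, so Q = 65/3. From demand, P = 62.5.

P = 62.5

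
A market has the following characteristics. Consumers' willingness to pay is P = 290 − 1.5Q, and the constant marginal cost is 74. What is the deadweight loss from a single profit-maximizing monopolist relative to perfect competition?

Competitive firms price at marginal cost: P = 74, giving Q = 144.
Monopoly sets MR = MC: 290 − 3Q = 74 ⇒ Q = 72, P = 290 − 1.5·72 = 182.
DWL is the triangle between Q = 72 and Q = 144: ½·(144 − 72)·(182 − 74) = 3888.

DWL = 3888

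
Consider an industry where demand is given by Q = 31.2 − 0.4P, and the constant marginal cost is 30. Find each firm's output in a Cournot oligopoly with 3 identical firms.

q_i = 4.8

Inverting demand: P = 78 − 2.5Q.
With 3 symmetric Cournot firms, each firm's FOC gives 78 − 10q = 30, so q = 4.8, Q = 3·4.8 = 14.4, and P = 42.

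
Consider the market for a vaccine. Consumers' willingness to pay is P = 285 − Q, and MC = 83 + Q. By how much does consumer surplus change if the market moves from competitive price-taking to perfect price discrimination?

Competitive equilibrium sets price equal to marginal cost: 285 − Q = 83 + Q, so Q = 101 and P = 184.
CS = ½·(285 − 184)·101 = 5100.5.
Under first-degree price discrimination the firm charges each unit its demand price and produces up to where P = MC, i.e. Q = 101. Consumer surplus is zero; producer surplus equals total surplus.
CS = 0.
Change in consumer surplus: 0 − 5100.5 = −5100.5.

CS falls by 5100.5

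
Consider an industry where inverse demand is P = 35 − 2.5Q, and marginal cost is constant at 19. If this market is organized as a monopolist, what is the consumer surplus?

CS = 12.8

A monopolist chooses Q where MR = MC. MR = 35 − 5Q; setting this equal to 19 gives Q = 3.2 and P = 27.
CS = ½·(35 − 27)·3.2 = 12.8.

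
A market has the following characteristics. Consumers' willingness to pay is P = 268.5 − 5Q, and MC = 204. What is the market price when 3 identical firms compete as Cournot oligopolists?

P = 220.125

In a 3-firm Cournot equilibrium, symmetry and the first-order condition give q = (268.5 − 204)/(20) = 3.225. So Q = 9.675 and P = 220.125.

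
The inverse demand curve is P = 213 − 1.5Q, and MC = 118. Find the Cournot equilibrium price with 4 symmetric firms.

In a 4-firm Cournot equilibrium, symmetry and the first-order condition give q = (213 − 118)/(7.5) = 38/3. So Q = 152/3 and P = 137.

P = 137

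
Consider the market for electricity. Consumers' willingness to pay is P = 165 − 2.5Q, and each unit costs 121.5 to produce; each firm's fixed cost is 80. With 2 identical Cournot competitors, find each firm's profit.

With 2 symmetric Cournot firms, each firm's FOC gives 165 − 7.5q = 121.5, so q = 5.8, Q = 2·5.8 = 11.6, and P = 136.
Each firm's profit = (136 − 121.5)·5.8 − 80 = 4.1.

π_i = 4.1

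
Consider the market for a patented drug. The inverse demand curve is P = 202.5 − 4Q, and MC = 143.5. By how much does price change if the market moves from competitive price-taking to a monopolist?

Under competition P = MC = 143.5, so Q = (202.5 − 143.5)/4 = 14.75.
A monopolist chooses Q where MR = MC. MR = 202.5 − 8Q; setting this equal to 143.5 gives Q = 7.375 and P = 173.
Change in price: 173 − 143.5 = 29.5.

P rises by 29.5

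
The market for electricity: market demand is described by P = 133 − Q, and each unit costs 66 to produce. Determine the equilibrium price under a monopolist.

P = 99.5

The monopolist equates marginal revenue to marginal cost: 133 − 2Q = 66, so Q = 33.5. From demand, P = 99.5.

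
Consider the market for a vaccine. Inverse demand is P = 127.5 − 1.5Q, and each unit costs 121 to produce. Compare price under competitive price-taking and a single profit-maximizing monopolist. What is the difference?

Under competition P = MC = 121, so Q = (127.5 − 121)/1.5 = 13/3.
The monopolist equates marginal revenue to marginal cost: 127.5 − 3Q = 121, so Q = 13/6. From demand, P = 124.25.
Change in price: 124.25 − 121 = 3.25.

Price rises by 3.25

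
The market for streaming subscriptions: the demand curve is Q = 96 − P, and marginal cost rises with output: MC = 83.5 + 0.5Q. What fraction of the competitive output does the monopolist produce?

Q_m/Q_c = 0.6

Inverting demand: P = 96 − Q.
The monopolist equates marginal revenue to marginal cost: 96 − 2Q = 83.5 + 0.5Q, so Q = 5. From demand, P = 91.
Under competition P = MC: 96 − Q = 83.5 + 0.5Q ⇒ Q = 25/3, P = 263/3.
Ratio Q_m/Q_c = 5/(25/3) = 0.6.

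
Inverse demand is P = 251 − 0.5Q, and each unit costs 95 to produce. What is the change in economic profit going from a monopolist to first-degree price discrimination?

Economic profit rises by 12168

A monopolist chooses Q where MR = MC. MR = 251 − Q; setting this equal to 95 gives Q = 156 and P = 173.
Profit = (173 − 95)·156 = 12168.
A perfectly discriminating monopolist sells every unit with P(Q) ≥ MC(Q), so output equals the competitive quantity Q = 312. Each buyer pays their reservation price, so CS = 0 and the firm captures all surplus.
PS equals the full surplus area, 24336. Profit = 24336 = 24336.
Change in economic profit: 24336 − 12168 = 12168.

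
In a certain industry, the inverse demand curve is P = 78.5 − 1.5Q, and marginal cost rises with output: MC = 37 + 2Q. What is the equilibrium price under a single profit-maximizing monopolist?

The monopolist equates marginal revenue to marginal cost: 78.5 − 3Q = 37 + 2Q, so Q = 8.3. From demand, P = 66.05.

P = 66.05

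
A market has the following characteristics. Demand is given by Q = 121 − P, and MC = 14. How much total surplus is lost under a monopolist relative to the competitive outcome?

Inverting demand: P = 121 − Q.
Competitive firms price at marginal cost: P = 14, giving Q = 107.
The monopolist equates marginal revenue to marginal cost: 121 − 2Q = 14, so Q = 53.5. From demand, P = 67.5.
DWL is the triangle between Q = 53.5 and Q = 107: ½·(107 − 53.5)·(67.5 − 14) = 1431.125.

DWL = 1431.125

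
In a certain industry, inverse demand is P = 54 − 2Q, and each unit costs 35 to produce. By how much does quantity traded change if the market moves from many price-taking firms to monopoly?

Perfect competition: P = MC = 35, so 54 − 2Q = 35 and Q = 9.5.
A monopolist chooses Q where MR = MC. MR = 54 − 4Q; setting this equal to 35 gives Q = 4.75 and P = 44.5.
Change in quantity traded: 4.75 − 9.5 = −4.75.

Quantity traded falls by 4.75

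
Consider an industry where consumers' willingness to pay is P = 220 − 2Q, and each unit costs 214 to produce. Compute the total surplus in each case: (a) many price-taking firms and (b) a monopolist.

Under competition P = MC = 214, so Q = (220 − 214)/2 = 3.
CS = ½·(220 − 214)·3 = 9; PS = (214 − 214)·3 = 0; TS = 9.
The monopolist equates marginal revenue to marginal cost: 220 − 4Q = 214, so Q = 1.5. From demand, P = 217.
CS = ½·(220 − 217)·1.5 = 2.25; PS = (217 − 214)·1.5 = 4.5; TS = 6.75.

Competition: TS = 9; Monopoly: TS = 6.75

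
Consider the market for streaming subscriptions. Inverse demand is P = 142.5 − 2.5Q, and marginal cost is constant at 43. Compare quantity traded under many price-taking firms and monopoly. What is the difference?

Q falls by 19.9

Under competition P = MC = 43, so Q = (142.5 − 43)/2.5 = 39.8.
The monopolist equates marginal revenue to marginal cost: 142.5 − 5Q = 43, so Q = 19.9. From demand, P = 92.75.
Change in quantity traded: 19.9 − 39.8 = −19.9.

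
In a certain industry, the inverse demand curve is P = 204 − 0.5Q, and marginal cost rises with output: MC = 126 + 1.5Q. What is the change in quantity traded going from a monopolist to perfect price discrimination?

Q rises by 7.8

Monopoly sets MR = MC: 204 − Q = 126 + 1.5Q ⇒ Q = 31.2, P = 204 − 0.5·31.2 = 188.4.
Under first-degree price discrimination the firm charges each unit its demand price and produces up to where P = MC, i.e. Q = 39. Consumer surplus is zero; producer surplus equals total surplus.
Change in quantity traded: 39 − 31.2 = 7.8.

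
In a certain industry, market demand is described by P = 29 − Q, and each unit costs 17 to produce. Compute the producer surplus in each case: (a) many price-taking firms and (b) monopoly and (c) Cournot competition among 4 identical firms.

Competitive firms price at marginal cost: P = 17, giving Q = 12.
PS = (17 − 17)·12 = 0.
Monopoly sets MR = MC: 29 − 2Q = 17 ⇒ Q = 6, P = 29 − 6 = 23.
PS = (23 − 17)·6 = 36.
With 4 symmetric Cournot firms, each firm's FOC gives 29 − 5q = 17, so q = 2.4, Q = 4·2.4 = 9.6, and P = 19.4.
PS = (19.4 − 17)·9.6 = 23.04.

Competition: PS = 0; Monopoly: PS = 36; Cournot: PS = 23.04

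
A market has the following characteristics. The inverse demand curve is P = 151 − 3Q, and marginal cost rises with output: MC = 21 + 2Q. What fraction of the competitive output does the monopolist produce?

A monopolist chooses Q where MR = MC. MR = 151 − 6Q; setting this equal to 21 + 2Q gives Q = 16.25 and P = 102.25.
Competitive equilibrium sets price equal to marginal cost: 151 − 3Q = 21 + 2Q, so Q = 26 and P = 73.
Ratio Q_m/Q_c = 16.25/26 = 0.625.

Q_m/Q_c = 0.625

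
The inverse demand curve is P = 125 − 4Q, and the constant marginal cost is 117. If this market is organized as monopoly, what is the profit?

A monopolist chooses Q where MR = MC. MR = 125 − 8Q; setting this equal to 117 gives Q = 1 and P = 121.
Profit = (121 − 117)·1 = 4.

Profit = 4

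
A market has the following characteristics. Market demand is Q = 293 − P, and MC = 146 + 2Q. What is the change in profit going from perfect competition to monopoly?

Inverting demand: P = 293 − Q.
Competitive equilibrium sets price equal to marginal cost: 293 − Q = 146 + 2Q, so Q = 49 and P = 244.
Profit = 244·49 − (146·49 + ½·2·49²) = 2401.
A monopolist chooses Q where MR = MC. MR = 293 − 2Q; setting this equal to 146 + 2Q gives Q = 36.75 and P = 256.25.
Profit = 256.25·36.75 − (146·36.75 + ½·2·36.75²) = 2701.125.
Change in profit: 2701.125 − 2401 = 300.125.

π rises by 300.125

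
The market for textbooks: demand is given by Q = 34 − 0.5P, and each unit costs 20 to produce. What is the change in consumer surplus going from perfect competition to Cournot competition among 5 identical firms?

Inverting demand: P = 68 − 2Q.
Perfect competition: P = MC = 20, so 68 − 2Q = 20 and Q = 24.
CS = ½·(68 − 20)·24 = 576.
Cournot with 5 identical firms: the symmetric best-response condition is 68 − 12q = 20. Each firm produces q = 4, total output Q = 20, price P = 28.
CS = ½·(68 − 28)·20 = 400.
Change in consumer surplus: 400 − 576 = −176.

Consumer surplus falls by 176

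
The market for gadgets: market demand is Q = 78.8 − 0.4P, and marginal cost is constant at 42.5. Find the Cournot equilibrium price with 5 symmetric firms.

P = 68.25

Inverting demand: P = 197 − 2.5Q.
Cournot with 5 identical firms: the symmetric best-response condition is 197 − 15q = 42.5. Each firm produces q = 10.3, total output Q = 51.5, price P = 68.25.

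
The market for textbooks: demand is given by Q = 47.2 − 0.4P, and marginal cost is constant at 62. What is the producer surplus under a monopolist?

PS = 313.6

Inverting demand: P = 118 − 2.5Q.
The monopolist equates marginal revenue to marginal cost: 118 − 5Q = 62, so Q = 11.2. From demand, P = 90.
PS = (90 − 62)·11.2 = 313.6.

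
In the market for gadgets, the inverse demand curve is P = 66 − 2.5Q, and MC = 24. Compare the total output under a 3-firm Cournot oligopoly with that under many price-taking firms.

In a 3-firm Cournot equilibrium, symmetry and the first-order condition give q = (66 − 24)/(10) = 4.2. So Q = 12.6 and P = 34.5.
Under competition P = MC = 24, so Q = (66 − 24)/2.5 = 16.8.

Cournot: Q = 12.6; Competition: Q = 16.8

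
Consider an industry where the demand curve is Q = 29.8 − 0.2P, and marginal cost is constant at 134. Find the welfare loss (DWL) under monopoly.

DWL = 5.625

Inverting demand: P = 149 − 5Q.
Under competition P = MC = 134, so Q = (149 − 134)/5 = 3.
The monopolist equates marginal revenue to marginal cost: 149 − 10Q = 134, so Q = 1.5. From demand, P = 141.5.
DWL is the triangle between Q = 1.5 and Q = 3: ½·(3 − 1.5)·(141.5 − 134) = 5.625.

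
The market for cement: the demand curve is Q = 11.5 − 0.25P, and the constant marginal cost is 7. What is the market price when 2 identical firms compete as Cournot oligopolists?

Inverting demand: P = 46 − 4Q.
In a 2-firm Cournot equilibrium, symmetry and the first-order condition give q = (46 − 7)/(12) = 3.25. So Q = 6.5 and P = 20.

P = 20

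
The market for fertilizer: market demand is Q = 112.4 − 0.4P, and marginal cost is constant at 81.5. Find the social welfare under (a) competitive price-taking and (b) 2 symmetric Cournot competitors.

Competition: TS = 7960.05; Cournot: TS = 7075.6

Inverting demand: P = 281 − 2.5Q.
Perfect competition: P = MC = 81.5, so 281 − 2.5Q = 81.5 and Q = 79.8.
CS = ½·(281 − 81.5)·79.8 = 7960.05; PS = (81.5 − 81.5)·79.8 = 0; TS = 7960.05.
With 2 symmetric Cournot firms, each firm's FOC gives 281 − 7.5q = 81.5, so q = 26.6, Q = 2·26.6 = 53.2, and P = 148.
CS = ½·(281 − 148)·53.2 = 3537.8; PS = (148 − 81.5)·53.2 = 3537.8; TS = 7075.6.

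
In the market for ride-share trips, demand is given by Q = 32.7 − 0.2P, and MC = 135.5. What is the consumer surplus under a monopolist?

CS = 19.6

Inverting demand: P = 163.5 − 5Q.
A monopolist chooses Q where MR = MC. MR = 163.5 − 10Q; setting this equal to 135.5 gives Q = 2.8 and P = 149.5.
CS = ½·(163.5 − 149.5)·2.8 = 19.6.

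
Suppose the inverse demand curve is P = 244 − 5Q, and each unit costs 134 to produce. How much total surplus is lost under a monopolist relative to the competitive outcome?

Perfect competition: P = MC = 134, so 244 − 5Q = 134 and Q = 22.
The monopolist equates marginal revenue to marginal cost: 244 − 10Q = 134, so Q = 11. From demand, P = 189.
DWL is the triangle between Q = 11 and Q = 22: ½·(22 − 11)·(189 − 134) = 302.5.

DWL = 302.5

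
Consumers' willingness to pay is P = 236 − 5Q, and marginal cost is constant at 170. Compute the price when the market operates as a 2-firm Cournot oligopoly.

P = 192

In a 2-firm Cournot equilibrium, symmetry and the first-order condition give q = (236 − 170)/(15) = 4.4. So Q = 8.8 and P = 192.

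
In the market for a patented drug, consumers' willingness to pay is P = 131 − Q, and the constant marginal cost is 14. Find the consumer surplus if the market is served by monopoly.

CS = 1711.125

Monopoly sets MR = MC: 131 − 2Q = 14 ⇒ Q = 58.5, P = 131 − 58.5 = 72.5.
CS = ½·(131 − 72.5)·58.5 = 1711.125.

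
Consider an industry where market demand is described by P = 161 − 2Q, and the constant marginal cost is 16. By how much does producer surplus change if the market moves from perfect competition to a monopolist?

Under competition P = MC = 16, so Q = (161 − 16)/2 = 72.5.
PS = (16 − 16)·72.5 = 0.
A monopolist chooses Q where MR = MC. MR = 161 − 4Q; setting this equal to 16 gives Q = 36.25 and P = 88.5.
PS = (88.5 − 16)·36.25 = 2628.125.
Change in producer surplus: 2628.125 − 0 = 2628.125.

PS rises by 2628.125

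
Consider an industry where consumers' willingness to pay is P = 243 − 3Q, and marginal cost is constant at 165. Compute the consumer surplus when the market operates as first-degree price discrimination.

CS = 0

A perfectly discriminating monopolist sells every unit with P(Q) ≥ MC(Q), so output equals the competitive quantity Q = 26. Each buyer pays their reservation price, so CS = 0 and the firm captures all surplus.
CS = 0.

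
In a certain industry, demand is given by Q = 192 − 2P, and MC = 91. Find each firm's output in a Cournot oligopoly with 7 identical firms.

Inverting demand: P = 96 − 0.5Q.
In a 7-firm Cournot equilibrium, symmetry and the first-order condition give q = (96 − 91)/(4) = 1.25. So Q = 8.75 and P = 91.625.

q_i = 1.25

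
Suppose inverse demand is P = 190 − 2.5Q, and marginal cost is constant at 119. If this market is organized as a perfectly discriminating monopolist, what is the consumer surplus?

A perfectly discriminating monopolist sells every unit with P(Q) ≥ MC(Q), so output equals the competitive quantity Q = 28.4. Each buyer pays their reservation price, so CS = 0 and the firm captures all surplus.
CS = 0.

CS = 0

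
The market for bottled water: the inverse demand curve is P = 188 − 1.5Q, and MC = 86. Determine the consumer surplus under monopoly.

A monopolist chooses Q where MR = MC. MR = 188 − 3Q; setting this equal to 86 gives Q = 34 and P = 137.
CS = ½·(188 − 137)·34 = 867.

CS = 867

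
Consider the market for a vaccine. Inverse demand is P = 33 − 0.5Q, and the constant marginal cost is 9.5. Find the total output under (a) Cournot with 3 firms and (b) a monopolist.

Cournot: Q = 35.25; Monopoly: Q = 23.5

With 3 symmetric Cournot firms, each firm's FOC gives 33 − 2q = 9.5, so q = 11.75, Q = 3·11.75 = 35.25, and P = 15.375.
The monopolist equates marginal revenue to marginal cost: 33 − Q = 9.5, so Q = 23.5. From demand, P = 21.25.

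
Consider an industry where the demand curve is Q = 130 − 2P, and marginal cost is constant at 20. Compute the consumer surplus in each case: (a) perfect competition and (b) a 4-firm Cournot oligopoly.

Inverting demand: P = 65 − 0.5Q.
Under competition P = MC = 20, so Q = (65 − 20)/0.5 = 90.
CS = ½·(65 − 20)·90 = 2025.
Cournot with 4 identical firms: the symmetric best-response condition is 65 − 2.5q = 20. Each firm produces q = 18, total output Q = 72, price P = 29.
CS = ½·(65 − 29)·72 = 1296.

Competition: CS = 2025; Cournot: CS = 1296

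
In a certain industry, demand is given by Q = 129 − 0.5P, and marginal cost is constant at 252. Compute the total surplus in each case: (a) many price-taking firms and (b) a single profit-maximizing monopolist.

Competition: TS = 9; Monopoly: TS = 6.75

Inverting demand: P = 258 − 2Q.
Under competition P = MC = 252, so Q = (258 − 252)/2 = 3.
CS = ½·(258 − 252)·3 = 9; PS = (252 − 252)·3 = 0; TS = 9.
Monopoly sets MR = MC: 258 − 4Q = 252 ⇒ Q = 1.5, P = 258 − 2·1.5 = 255.
CS = ½·(258 − 255)·1.5 = 2.25; PS = (255 − 252)·1.5 = 4.5; TS = 6.75.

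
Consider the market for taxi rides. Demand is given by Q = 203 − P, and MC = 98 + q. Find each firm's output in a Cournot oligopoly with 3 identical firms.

Inverting demand: P = 203 − Q.
With 3 symmetric Cournot firms, each firm's FOC gives 203 − 4q = 98 + q, so q = 21, Q = 3·21 = 63, and P = 140.

q_i = 21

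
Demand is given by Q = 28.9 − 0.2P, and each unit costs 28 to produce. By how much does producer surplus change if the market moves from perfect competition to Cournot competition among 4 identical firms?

Inverting demand: P = 144.5 − 5Q.
Perfect competition: P = MC = 28, so 144.5 − 5Q = 28 and Q = 23.3.
PS = (28 − 28)·23.3 = 0.
In a 4-firm Cournot equilibrium, symmetry and the first-order condition give q = (144.5 − 28)/(25) = 4.66. So Q = 18.64 and P = 51.3.
PS = (51.3 − 28)·18.64 = 434.312.
Change in producer surplus: 434.312 − 0 = 434.312.

PS rises by 434.312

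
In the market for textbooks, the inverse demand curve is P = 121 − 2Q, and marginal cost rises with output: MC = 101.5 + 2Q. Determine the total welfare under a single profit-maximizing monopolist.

A monopolist chooses Q where MR = MC. MR = 121 − 4Q; setting this equal to 101.5 + 2Q gives Q = 3.25 and P = 114.5.
CS = ½·(121 − 114.5)·3.25 = 169/16; PS = (114.5·3.25 − 101.5·3.25 − ½·2·3.25²) = 507/16; TS = 42.25.

TS = 42.25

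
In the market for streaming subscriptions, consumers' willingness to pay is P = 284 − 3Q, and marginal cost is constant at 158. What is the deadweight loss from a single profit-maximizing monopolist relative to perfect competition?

DWL = 661.5

Under competition P = MC = 158, so Q = (284 − 158)/3 = 42.
The monopolist equates marginal revenue to marginal cost: 284 − 6Q = 158, so Q = 21. From demand, P = 221.
DWL is the triangle between Q = 21 and Q = 42: ½·(42 − 21)·(221 − 158) = 661.5.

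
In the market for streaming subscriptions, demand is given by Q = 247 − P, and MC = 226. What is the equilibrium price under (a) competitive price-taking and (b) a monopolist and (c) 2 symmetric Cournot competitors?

Competition: P = 226; Monopoly: P = 236.5; Cournot: P = 233

Inverting demand: P = 247 − Q.
Competitive firms price at marginal cost: P = 226, giving Q = 21.
A monopolist chooses Q where MR = MC. MR = 247 − 2Q; setting this equal to 226 gives Q = 10.5 and P = 236.5.
In a 2-firm Cournot equilibrium, symmetry and the first-order condition give q = (247 − 226)/(3) = 7. So Q = 14 and P = 233.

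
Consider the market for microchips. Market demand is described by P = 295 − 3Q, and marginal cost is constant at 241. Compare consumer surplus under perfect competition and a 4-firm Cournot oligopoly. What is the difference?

Consumer surplus falls by 174.96

Perfect competition: P = MC = 241, so 295 − 3Q = 241 and Q = 18.
CS = ½·(295 − 241)·18 = 486.
Cournot with 4 identical firms: the symmetric best-response condition is 295 − 15q = 241. Each firm produces q = 3.6, total output Q = 14.4, price P = 251.8.
CS = ½·(295 − 251.8)·14.4 = 311.04.
Change in consumer surplus: 311.04 − 486 = −174.96.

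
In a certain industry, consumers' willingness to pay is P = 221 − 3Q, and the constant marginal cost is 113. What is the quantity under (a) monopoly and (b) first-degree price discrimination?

The monopolist equates marginal revenue to marginal cost: 221 − 6Q = 113, so Q = 18. From demand, P = 167.
A perfectly discriminating monopolist sells every unit with P(Q) ≥ MC(Q), so output equals the competitive quantity Q = 36. Each buyer pays their reservation price, so CS = 0 and the firm captures all surplus.

Monopoly: Q = 18; Perfect PD: Q = 36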